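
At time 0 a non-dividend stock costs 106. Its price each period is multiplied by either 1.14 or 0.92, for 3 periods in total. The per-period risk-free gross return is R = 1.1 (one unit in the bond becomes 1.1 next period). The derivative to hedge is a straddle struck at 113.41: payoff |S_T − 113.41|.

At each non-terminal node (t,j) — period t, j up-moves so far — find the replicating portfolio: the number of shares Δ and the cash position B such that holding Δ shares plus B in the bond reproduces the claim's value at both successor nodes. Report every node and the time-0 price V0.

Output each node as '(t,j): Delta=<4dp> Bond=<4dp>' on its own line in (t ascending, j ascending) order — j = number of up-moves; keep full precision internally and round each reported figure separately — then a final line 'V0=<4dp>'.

No-arbitrage ⇒ martingale measure with p* = (R−d)/(u−d) = 0.8182.
Terminal payoffs: V(3,0)=30.8691, V(3,1)=11.1310, V(3,2)=13.3270, V(3,3)=43.6337
  t=2,j=0: stock 89.7184 → up 102.2790 (V=11.1310), down 82.5409 (V=30.8691). Price 13.3816; hedge Δ=-1.0000, bond B=103.1000.
  t=2,j=1: stock 111.1728 → up 126.7370 (V=13.3270), down 102.2790 (V=11.1310). Price 11.7525; hedge Δ=0.0898, bond B=1.7708.
  t=2,j=2: stock 137.7576 → up 157.0437 (V=43.6337), down 126.7370 (V=13.3270). Price 34.6576; hedge Δ=1.0000, bond B=-103.1000.
  t=1,j=0: stock 97.5200 → up 111.1728 (V=11.7525), down 89.7184 (V=13.3816). Price 10.9533; hedge Δ=-0.0759, bond B=18.3584.
  t=1,j=1: stock 120.8400 → up 137.7576 (V=34.6576), down 111.1728 (V=11.7525). Price 27.7209; hedge Δ=0.8616, bond B=-76.3933.
  t=0,j=0: stock 106.0000 → up 120.8400 (V=27.7209), down 97.5200 (V=10.9533). Price 22.4294; hedge Δ=0.7190, bond B=-53.7870.
Root portfolio cost Δ·106+B reproduces V0=22.4294.

(0,0): Delta=0.7190 Bond=-53.7870
(1,0): Delta=-0.0759 Bond=18.3584
(1,1): Delta=0.8616 Bond=-76.3933
(2,0): Delta=-1.0000 Bond=103.1000
(2,1): Delta=0.0898 Bond=1.7708
(2,2): Delta=1.0000 Bond=-103.1000
V0=22.4294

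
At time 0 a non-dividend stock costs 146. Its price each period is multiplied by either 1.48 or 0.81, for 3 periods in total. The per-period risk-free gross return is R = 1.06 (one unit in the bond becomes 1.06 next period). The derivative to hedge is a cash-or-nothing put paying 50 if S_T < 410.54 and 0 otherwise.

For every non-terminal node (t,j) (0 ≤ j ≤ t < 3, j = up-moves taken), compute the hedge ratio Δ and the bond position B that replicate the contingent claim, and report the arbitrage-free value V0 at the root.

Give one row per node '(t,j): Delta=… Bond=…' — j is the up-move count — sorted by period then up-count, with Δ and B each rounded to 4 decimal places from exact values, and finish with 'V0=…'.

(0,0): Delta=-0.0633 Bond=49.0473
(1,0): Delta=0.0000 Bond=44.4998
(1,1): Delta=-0.1216 Bond=64.5738
(2,0): Delta=0.0000 Bond=47.1698
(2,1): Delta=0.0000 Bond=47.1698
(2,2): Delta=-0.2334 Bond=104.1960
V0=39.8000

No-arbitrage ⇒ martingale measure with p* = (R−d)/(u−d) = 0.3731.
Terminal values V(3,·): V(3,0)=50.0000, V(3,1)=50.0000, V(3,2)=50.0000, V(3,3)=0.0000
(2,0): S=95.7906. Δ = (V_up−V_dn)/(S_up−S_dn) = (50.0000−50.0000)/(141.7701−77.5904) = 0.0000. V = [p*·50.0000 + (1−p*)·50.0000]/1.06 = 47.1698. B = V − Δ·S = 47.1698.
(2,1): S=175.0248. Δ = (V_up−V_dn)/(S_up−S_dn) = (50.0000−50.0000)/(259.0367−141.7701) = 0.0000. V = [p*·50.0000 + (1−p*)·50.0000]/1.06 = 47.1698. B = V − Δ·S = 47.1698.
(2,2): S=319.7984. Δ = (V_up−V_dn)/(S_up−S_dn) = (0.0000−50.0000)/(473.3016−259.0367) = -0.2334. V = [p*·0.0000 + (1−p*)·50.0000]/1.06 = 29.5691. B = V − Δ·S = 104.1960.
(1,0): S=118.2600. Δ = (V_up−V_dn)/(S_up−S_dn) = (47.1698−47.1698)/(175.0248−95.7906) = 0.0000. V = [p*·47.1698 + (1−p*)·47.1698]/1.06 = 44.4998. B = V − Δ·S = 44.4998.
(1,1): S=216.0800. Δ = (V_up−V_dn)/(S_up−S_dn) = (29.5691−47.1698)/(319.7984−175.0248) = -0.1216. V = [p*·29.5691 + (1−p*)·47.1698]/1.06 = 38.3041. B = V − Δ·S = 64.5738.
(0,0): S=146.0000. Δ = (V_up−V_dn)/(S_up−S_dn) = (38.3041−44.4998)/(216.0800−118.2600) = -0.0633. V = [p*·38.3041 + (1−p*)·44.4998]/1.06 = 39.8000. B = V − Δ·S = 49.0473.
Self-financing check: at every node Δ·S+B equals the discounted successor values.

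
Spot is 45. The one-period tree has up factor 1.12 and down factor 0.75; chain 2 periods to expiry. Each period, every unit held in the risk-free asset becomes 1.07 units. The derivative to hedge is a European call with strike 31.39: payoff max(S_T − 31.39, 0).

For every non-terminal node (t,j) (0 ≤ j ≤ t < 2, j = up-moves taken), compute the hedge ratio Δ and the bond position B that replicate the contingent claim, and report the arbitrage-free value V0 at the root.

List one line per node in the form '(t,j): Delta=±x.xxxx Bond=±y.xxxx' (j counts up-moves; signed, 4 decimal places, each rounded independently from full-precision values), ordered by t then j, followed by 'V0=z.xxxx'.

(0,0): Delta=0.9539 Bond=-25.2458
(1,0): Delta=0.5133 Bond=-12.1432
(1,1): Delta=1.0000 Bond=-29.3364
V0=17.6797

The replicating-portfolio and risk-neutral prices coincide; use p* = (1.07−0.75)/(1.12−0.75) = 0.8649 for the latter.
Terminal payoffs: V(2,0)=0.0000, V(2,1)=6.4100, V(2,2)=25.0580
Node (1,0) S=33.7500: V=(p*·6.4100+(1−p*)·0.0000)/1.07=5.1811; Δ=(6.4100−0.0000)/(37.8000−25.3125)=0.5133; B=V−Δ·S=-12.1432
Node (1,1) S=50.4000: V=(p*·25.0580+(1−p*)·6.4100)/1.07=21.0636; Δ=(25.0580−6.4100)/(56.4480−37.8000)=1.0000; B=V−Δ·S=-29.3364
Node (0,0) S=45.0000: V=(p*·21.0636+(1−p*)·5.1811)/1.07=17.6797; Δ=(21.0636−5.1811)/(50.4000−33.7500)=0.9539; B=V−Δ·S=-25.2458
Self-financing check: at every node Δ·S+B equals the discounted successor values.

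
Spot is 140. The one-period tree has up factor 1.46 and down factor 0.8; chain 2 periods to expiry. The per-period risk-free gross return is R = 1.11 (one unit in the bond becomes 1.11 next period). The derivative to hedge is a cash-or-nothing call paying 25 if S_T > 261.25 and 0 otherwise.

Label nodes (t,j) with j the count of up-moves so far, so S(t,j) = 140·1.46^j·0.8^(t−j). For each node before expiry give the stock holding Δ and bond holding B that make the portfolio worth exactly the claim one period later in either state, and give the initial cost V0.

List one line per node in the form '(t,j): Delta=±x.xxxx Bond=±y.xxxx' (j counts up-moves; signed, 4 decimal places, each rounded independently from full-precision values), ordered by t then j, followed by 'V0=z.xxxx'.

(0,0): Delta=0.1145 Bond=-11.5520
(1,0): Delta=0.0000 Bond=0.0000
(1,1): Delta=0.1853 Bond=-27.3000
V0=4.4764

Under the risk-neutral measure, an up-move has probability p* = (R−d)/(u−d) = 0.4697 and values discount at R = 1.11.
Terminal values V(2,·): V(2,0)=0.0000, V(2,1)=0.0000, V(2,2)=25.0000
(1,0): S=112.0000. Δ = (V_up−V_dn)/(S_up−S_dn) = (0.0000−0.0000)/(163.5200−89.6000) = 0.0000. V = [p*·0.0000 + (1−p*)·0.0000]/1.11 = 0.0000. B = V − Δ·S = 0.0000.
(1,1): S=204.4000. Δ = (V_up−V_dn)/(S_up−S_dn) = (25.0000−0.0000)/(298.4240−163.5200) = 0.1853. V = [p*·25.0000 + (1−p*)·0.0000]/1.11 = 10.5788. B = V − Δ·S = -27.3000.
(0,0): S=140.0000. Δ = (V_up−V_dn)/(S_up−S_dn) = (10.5788−0.0000)/(204.4000−112.0000) = 0.1145. V = [p*·10.5788 + (1−p*)·0.0000]/1.11 = 4.4764. B = V − Δ·S = -11.5520.
The time-0 hedge costs 4.4764, which is the no-arbitrage price.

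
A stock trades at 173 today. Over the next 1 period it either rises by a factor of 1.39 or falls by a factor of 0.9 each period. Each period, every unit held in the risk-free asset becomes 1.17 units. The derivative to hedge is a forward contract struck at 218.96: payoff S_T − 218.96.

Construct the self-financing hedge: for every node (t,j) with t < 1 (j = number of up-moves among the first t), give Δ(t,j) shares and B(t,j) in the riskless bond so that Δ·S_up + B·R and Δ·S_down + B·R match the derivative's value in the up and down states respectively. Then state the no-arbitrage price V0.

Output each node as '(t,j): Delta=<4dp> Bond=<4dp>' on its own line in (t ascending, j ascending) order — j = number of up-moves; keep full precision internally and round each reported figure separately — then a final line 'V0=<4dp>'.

(0,0): Delta=1.0000 Bond=-187.1453
V0=-14.1453

The replicating-portfolio and risk-neutral prices coincide; use p* = (1.17−0.9)/(1.39−0.9) = 0.5510 for the latter.
Terminal values V(1,·): V(1,0)=-63.2600, V(1,1)=21.5100
Node (0,0) S=173.0000: V=(p*·21.5100+(1−p*)·-63.2600)/1.17=-14.1453; Δ=(21.5100−-63.2600)/(240.4700−155.7000)=1.0000; B=V−Δ·S=-187.1453
Each (Δ,B) replicates both successor values, so the strategy is self-financing and V0 is arbitrage-free.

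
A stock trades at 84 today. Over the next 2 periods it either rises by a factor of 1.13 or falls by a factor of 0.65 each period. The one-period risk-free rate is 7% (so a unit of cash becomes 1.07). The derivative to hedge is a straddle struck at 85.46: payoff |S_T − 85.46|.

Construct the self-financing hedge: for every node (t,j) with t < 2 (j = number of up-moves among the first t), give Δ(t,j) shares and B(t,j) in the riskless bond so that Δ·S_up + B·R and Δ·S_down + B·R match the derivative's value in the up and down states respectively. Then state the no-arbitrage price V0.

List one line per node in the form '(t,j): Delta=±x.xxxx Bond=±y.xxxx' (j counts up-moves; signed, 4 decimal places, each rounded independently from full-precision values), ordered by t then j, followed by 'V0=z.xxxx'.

The replicating-portfolio and risk-neutral prices coincide; use p* = (1.07−0.65)/(1.13−0.65) = 0.8750 for the latter.
Terminal values V(2,·): V(2,0)=49.9700, V(2,1)=23.7620, V(2,2)=21.7996
(1,0): S=54.6000. Δ = (V_up−V_dn)/(S_up−S_dn) = (23.7620−49.9700)/(61.6980−35.4900) = -1.0000. V = [p*·23.7620 + (1−p*)·49.9700]/1.07 = 25.2692. B = V − Δ·S = 79.8692.
(1,1): S=94.9200. Δ = (V_up−V_dn)/(S_up−S_dn) = (21.7996−23.7620)/(107.2596−61.6980) = -0.0431. V = [p*·21.7996 + (1−p*)·23.7620]/1.07 = 20.6027. B = V − Δ·S = 24.6910.
(0,0): S=84.0000. Δ = (V_up−V_dn)/(S_up−S_dn) = (20.6027−25.2692)/(94.9200−54.6000) = -0.1157. V = [p*·20.6027 + (1−p*)·25.2692]/1.07 = 19.8000. B = V − Δ·S = 29.5218.
Root portfolio cost Δ·84+B reproduces V0=19.8000.

(0,0): Delta=-0.1157 Bond=29.5218
(1,0): Delta=-1.0000 Bond=79.8692
(1,1): Delta=-0.0431 Bond=24.6910
V0=19.8000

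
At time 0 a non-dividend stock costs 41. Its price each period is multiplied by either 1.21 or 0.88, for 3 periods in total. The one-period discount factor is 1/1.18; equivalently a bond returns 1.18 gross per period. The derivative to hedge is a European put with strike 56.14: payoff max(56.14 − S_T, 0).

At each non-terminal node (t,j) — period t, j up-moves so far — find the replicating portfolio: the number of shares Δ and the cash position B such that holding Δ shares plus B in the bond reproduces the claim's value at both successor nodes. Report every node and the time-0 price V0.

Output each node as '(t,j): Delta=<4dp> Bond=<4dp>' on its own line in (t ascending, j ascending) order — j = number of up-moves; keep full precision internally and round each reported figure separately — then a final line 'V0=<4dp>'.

Under the risk-neutral measure, an up-move has probability p* = (R−d)/(u−d) = 0.9091 and values discount at R = 1.18.
At expiry t=3: V(3,0)=28.1996, V(3,1)=17.7220, V(3,2)=3.3153, V(3,3)=0.0000
  t=2,j=0: stock 31.7504 → up 38.4180 (V=17.7220), down 27.9404 (V=28.1996). Price 15.8259; hedge Δ=-1.0000, bond B=47.5763.
  t=2,j=1: stock 43.6568 → up 52.8247 (V=3.3153), down 38.4180 (V=17.7220). Price 3.9195; hedge Δ=-1.0000, bond B=47.5763.
  t=2,j=2: stock 60.0281 → up 72.6340 (V=0.0000), down 52.8247 (V=3.3153). Price 0.2554; hedge Δ=-0.1674, bond B=10.3017.
  t=1,j=0: stock 36.0800 → up 43.6568 (V=3.9195), down 31.7504 (V=15.8259). Price 4.2389; hedge Δ=-1.0000, bond B=40.3189.
  t=1,j=1: stock 49.6100 → up 60.0281 (V=0.2554), down 43.6568 (V=3.9195). Price 0.4987; hedge Δ=-0.2238, bond B=11.6019.
  t=0,j=0: stock 41.0000 → up 49.6100 (V=0.4987), down 36.0800 (V=4.2389). Price 0.7108; hedge Δ=-0.2764, bond B=12.0446.
Check: Δ(0,0)·S0 + B(0,0) = 0.7108 = V0.

(0,0): Delta=-0.2764 Bond=12.0446
(1,0): Delta=-1.0000 Bond=40.3189
(1,1): Delta=-0.2238 Bond=11.6019
(2,0): Delta=-1.0000 Bond=47.5763
(2,1): Delta=-1.0000 Bond=47.5763
(2,2): Delta=-0.1674 Bond=10.3017
V0=0.7108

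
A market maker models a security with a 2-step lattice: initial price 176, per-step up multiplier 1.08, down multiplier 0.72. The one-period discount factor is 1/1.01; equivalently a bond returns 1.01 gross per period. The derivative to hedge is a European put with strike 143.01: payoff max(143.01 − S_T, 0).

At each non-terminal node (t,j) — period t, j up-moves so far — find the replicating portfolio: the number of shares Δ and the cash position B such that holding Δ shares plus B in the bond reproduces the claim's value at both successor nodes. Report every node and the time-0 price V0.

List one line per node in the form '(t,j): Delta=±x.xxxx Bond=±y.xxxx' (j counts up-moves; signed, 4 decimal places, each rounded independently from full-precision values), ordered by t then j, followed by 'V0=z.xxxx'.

Since d<R<u, set p* = (R−d)/(u−d) = 0.8056; price each node as the discounted p*-expectation of its children.
Terminal values V(2,·): V(2,0)=51.7716, V(2,1)=6.1524, V(2,2)=0.0000
Node (1,0) S=126.7200: V=(p*·6.1524+(1−p*)·51.7716)/1.01=14.8741; Δ=(6.1524−51.7716)/(136.8576−91.2384)=-1.0000; B=V−Δ·S=141.5941
Node (1,1) S=190.0800: V=(p*·0.0000+(1−p*)·6.1524)/1.01=1.1845; Δ=(0.0000−6.1524)/(205.2864−136.8576)=-0.0899; B=V−Δ·S=18.2745
Node (0,0) S=176.0000: V=(p*·1.1845+(1−p*)·14.8741)/1.01=3.8082; Δ=(1.1845−14.8741)/(190.0800−126.7200)=-0.2161; B=V−Δ·S=41.8349
The time-0 hedge costs 3.8082, which is the no-arbitrage price.

(0,0): Delta=-0.2161 Bond=41.8349
(1,0): Delta=-1.0000 Bond=141.5941
(1,1): Delta=-0.0899 Bond=18.2745
V0=3.8082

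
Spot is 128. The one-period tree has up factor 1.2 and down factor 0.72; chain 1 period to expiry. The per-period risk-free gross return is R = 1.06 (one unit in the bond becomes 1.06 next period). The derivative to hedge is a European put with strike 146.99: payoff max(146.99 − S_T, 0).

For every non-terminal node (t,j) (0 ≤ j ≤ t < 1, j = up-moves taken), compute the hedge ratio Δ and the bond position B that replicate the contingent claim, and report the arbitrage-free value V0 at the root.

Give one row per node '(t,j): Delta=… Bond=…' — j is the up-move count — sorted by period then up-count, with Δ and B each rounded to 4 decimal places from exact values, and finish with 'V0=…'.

The replicating-portfolio and risk-neutral prices coincide; use p* = (1.06−0.72)/(1.2−0.72) = 0.7083 for the latter.
Terminal values V(1,·): V(1,0)=54.8300, V(1,1)=0.0000
Node (0,0) S=128.0000: V=(p*·0.0000+(1−p*)·54.8300)/1.06=15.0869; Δ=(0.0000−54.8300)/(153.6000−92.1600)=-0.8924; B=V−Δ·S=129.3160
The time-0 hedge costs 15.0869, which is the no-arbitrage price.

(0,0): Delta=-0.8924 Bond=129.3160
V0=15.0869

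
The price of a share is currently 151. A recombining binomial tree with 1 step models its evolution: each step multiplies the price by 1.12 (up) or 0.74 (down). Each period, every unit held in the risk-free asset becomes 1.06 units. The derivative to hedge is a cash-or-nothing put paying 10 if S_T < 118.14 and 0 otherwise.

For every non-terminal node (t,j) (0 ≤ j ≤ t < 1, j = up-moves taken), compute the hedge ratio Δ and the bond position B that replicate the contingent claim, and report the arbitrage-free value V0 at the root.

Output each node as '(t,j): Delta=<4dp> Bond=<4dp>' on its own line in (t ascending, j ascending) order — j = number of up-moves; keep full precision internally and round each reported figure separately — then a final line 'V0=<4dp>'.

(0,0): Delta=-0.1743 Bond=27.8054
V0=1.4896

No-arbitrage ⇒ martingale measure with p* = (R−d)/(u−d) = 0.8421.
Terminal values V(1,·): V(1,0)=10.0000, V(1,1)=0.0000
  t=0,j=0: stock 151.0000 → up 169.1200 (V=0.0000), down 111.7400 (V=10.0000). Price 1.4896; hedge Δ=-0.1743, bond B=27.8054.
Check: Δ(0,0)·S0 + B(0,0) = 1.4896 = V0.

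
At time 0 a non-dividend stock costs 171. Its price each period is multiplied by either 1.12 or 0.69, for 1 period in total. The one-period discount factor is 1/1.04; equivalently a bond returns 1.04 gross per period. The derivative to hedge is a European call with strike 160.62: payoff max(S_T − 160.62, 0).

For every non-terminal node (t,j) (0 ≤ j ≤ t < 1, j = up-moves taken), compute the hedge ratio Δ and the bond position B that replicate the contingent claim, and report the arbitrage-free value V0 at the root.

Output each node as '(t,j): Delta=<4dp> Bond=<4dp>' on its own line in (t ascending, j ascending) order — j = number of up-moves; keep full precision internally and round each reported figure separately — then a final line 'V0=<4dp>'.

Since d<R<u, set p* = (R−d)/(u−d) = 0.8140; price each node as the discounted p*-expectation of its children.
Terminal values V(1,·): V(1,0)=0.0000, V(1,1)=30.9000
(0,0): S=171.0000. Δ = (V_up−V_dn)/(S_up−S_dn) = (30.9000−0.0000)/(191.5200−117.9900) = 0.4202. V = [p*·30.9000 + (1−p*)·0.0000]/1.04 = 24.1838. B = V − Δ·S = -47.6767.
Root portfolio cost Δ·171+B reproduces V0=24.1838.

(0,0): Delta=0.4202 Bond=-47.6767
V0=24.1838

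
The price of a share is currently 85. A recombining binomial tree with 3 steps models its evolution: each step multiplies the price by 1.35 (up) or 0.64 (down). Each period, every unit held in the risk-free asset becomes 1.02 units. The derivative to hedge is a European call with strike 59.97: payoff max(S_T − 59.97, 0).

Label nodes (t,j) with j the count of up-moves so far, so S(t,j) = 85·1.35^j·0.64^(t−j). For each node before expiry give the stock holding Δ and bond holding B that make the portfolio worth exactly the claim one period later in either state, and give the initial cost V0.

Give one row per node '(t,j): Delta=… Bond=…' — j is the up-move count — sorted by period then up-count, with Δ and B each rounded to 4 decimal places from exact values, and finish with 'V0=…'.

The replicating-portfolio and risk-neutral prices coincide; use p* = (1.02−0.64)/(1.35−0.64) = 0.5352 for the latter.
Terminal values V(3,·): V(3,0)=0.0000, V(3,1)=0.0000, V(3,2)=39.1740, V(3,3)=149.1619
Node (2,0) S=34.8160: V=(p*·0.0000+(1−p*)·0.0000)/1.02=0.0000; Δ=(0.0000−0.0000)/(47.0016−22.2822)=0.0000; B=V−Δ·S=0.0000
Node (2,1) S=73.4400: V=(p*·39.1740+(1−p*)·0.0000)/1.02=20.5553; Δ=(39.1740−0.0000)/(99.1440−47.0016)=0.7513; B=V−Δ·S=-34.6194
Node (2,2) S=154.9125: V=(p*·149.1619+(1−p*)·39.1740)/1.02=96.1184; Δ=(149.1619−39.1740)/(209.1319−99.1440)=1.0000; B=V−Δ·S=-58.7941
Node (1,0) S=54.4000: V=(p*·20.5553+(1−p*)·0.0000)/1.02=10.7857; Δ=(20.5553−0.0000)/(73.4400−34.8160)=0.5322; B=V−Δ·S=-18.1654
Node (1,1) S=114.7500: V=(p*·96.1184+(1−p*)·20.5553)/1.02=59.8015; Δ=(96.1184−20.5553)/(154.9125−73.4400)=0.9275; B=V−Δ·S=-46.6255
Node (0,0) S=85.0000: V=(p*·59.8015+(1−p*)·10.7857)/1.02=36.2936; Δ=(59.8015−10.7857)/(114.7500−54.4000)=0.8122; B=V−Δ·S=-32.7427
Self-financing check: at every node Δ·S+B equals the discounted successor values.

(0,0): Delta=0.8122 Bond=-32.7427
(1,0): Delta=0.5322 Bond=-18.1654
(1,1): Delta=0.9275 Bond=-46.6255
(2,0): Delta=0.0000 Bond=0.0000
(2,1): Delta=0.7513 Bond=-34.6194
(2,2): Delta=1.0000 Bond=-58.7941
V0=36.2936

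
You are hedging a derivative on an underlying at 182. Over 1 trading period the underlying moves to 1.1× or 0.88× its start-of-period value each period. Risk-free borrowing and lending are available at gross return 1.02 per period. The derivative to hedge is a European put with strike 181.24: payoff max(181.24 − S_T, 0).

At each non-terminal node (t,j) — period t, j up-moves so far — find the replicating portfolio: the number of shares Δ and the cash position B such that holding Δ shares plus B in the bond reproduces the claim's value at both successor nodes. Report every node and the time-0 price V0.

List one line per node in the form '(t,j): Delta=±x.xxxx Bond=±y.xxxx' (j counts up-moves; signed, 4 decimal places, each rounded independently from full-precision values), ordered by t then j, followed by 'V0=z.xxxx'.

Since d<R<u, set p* = (R−d)/(u−d) = 0.6364; price each node as the discounted p*-expectation of its children.
At expiry t=1: V(1,0)=21.0800, V(1,1)=0.0000
  t=0,j=0: stock 182.0000 → up 200.2000 (V=0.0000), down 160.1600 (V=21.0800). Price 7.5152; hedge Δ=-0.5265, bond B=103.3333.
Check: Δ(0,0)·S0 + B(0,0) = 7.5152 = V0.

(0,0): Delta=-0.5265 Bond=103.3333
V0=7.5152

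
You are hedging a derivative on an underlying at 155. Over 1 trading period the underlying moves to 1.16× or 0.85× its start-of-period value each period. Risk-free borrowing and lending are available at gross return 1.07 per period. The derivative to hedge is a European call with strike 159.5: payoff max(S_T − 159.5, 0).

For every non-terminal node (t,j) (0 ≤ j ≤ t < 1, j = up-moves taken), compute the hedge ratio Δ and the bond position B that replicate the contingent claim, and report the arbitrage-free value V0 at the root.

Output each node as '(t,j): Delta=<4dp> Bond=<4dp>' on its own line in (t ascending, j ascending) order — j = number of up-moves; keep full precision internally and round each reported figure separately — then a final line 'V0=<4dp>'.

(0,0): Delta=0.4225 Bond=-52.0199
V0=13.4640

The replicating-portfolio and risk-neutral prices coincide; use p* = (1.07−0.85)/(1.16−0.85) = 0.7097 for the latter.
Payoff layer (t=1): V(1,0)=0.0000, V(1,1)=20.3000
Node (0,0) S=155.0000: V=(p*·20.3000+(1−p*)·0.0000)/1.07=13.4640; Δ=(20.3000−0.0000)/(179.8000−131.7500)=0.4225; B=V−Δ·S=-52.0199
The time-0 hedge costs 13.4640, which is the no-arbitrage price.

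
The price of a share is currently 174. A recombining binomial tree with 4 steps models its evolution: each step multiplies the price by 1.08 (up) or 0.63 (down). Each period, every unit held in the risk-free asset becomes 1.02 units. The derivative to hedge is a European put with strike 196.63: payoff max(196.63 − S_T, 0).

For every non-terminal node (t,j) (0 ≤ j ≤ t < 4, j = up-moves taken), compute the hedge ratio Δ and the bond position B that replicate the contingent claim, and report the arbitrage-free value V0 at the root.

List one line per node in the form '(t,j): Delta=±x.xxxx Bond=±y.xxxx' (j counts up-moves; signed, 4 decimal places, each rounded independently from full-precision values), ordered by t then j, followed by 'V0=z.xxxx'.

Risk-neutral probability p* = (R−d)/(u−d) = (1.02−0.63)/(1.08−0.63) = 0.8667.
Terminal values V(4,·): V(4,0)=169.2198, V(4,1)=149.6412, V(4,2)=116.0777, V(4,3)=58.5404, V(4,4)=0.0000
Node (3,0) S=43.5082: V=(p*·149.6412+(1−p*)·169.2198)/1.02=149.2663; Δ=(149.6412−169.2198)/(46.9888−27.4102)=-1.0000; B=V−Δ·S=192.7745
Node (3,1) S=74.5854: V=(p*·116.0777+(1−p*)·149.6412)/1.02=118.1891; Δ=(116.0777−149.6412)/(80.5523−46.9888)=-1.0000; B=V−Δ·S=192.7745
Node (3,2) S=127.8608: V=(p*·58.5404+(1−p*)·116.0777)/1.02=64.9137; Δ=(58.5404−116.0777)/(138.0896−80.5523)=-1.0000; B=V−Δ·S=192.7745
Node (3,3) S=219.1899: V=(p*·0.0000+(1−p*)·58.5404)/1.02=7.6523; Δ=(0.0000−58.5404)/(236.7251−138.0896)=-0.5935; B=V−Δ·S=137.7420
Node (2,0) S=69.0606: V=(p*·118.1891+(1−p*)·149.2663)/1.02=119.9340; Δ=(118.1891−149.2663)/(74.5854−43.5082)=-1.0000; B=V−Δ·S=188.9946
Node (2,1) S=118.3896: V=(p*·64.9137+(1−p*)·118.1891)/1.02=70.6050; Δ=(64.9137−118.1891)/(127.8608−74.5854)=-1.0000; B=V−Δ·S=188.9946
Node (2,2) S=202.9536: V=(p*·7.6523+(1−p*)·64.9137)/1.02=14.9874; Δ=(7.6523−64.9137)/(219.1899−127.8608)=-0.6270; B=V−Δ·S=142.2350
Node (1,0) S=109.6200: V=(p*·70.6050+(1−p*)·119.9340)/1.02=75.6688; Δ=(70.6050−119.9340)/(118.3896−69.0606)=-1.0000; B=V−Δ·S=185.2888
Node (1,1) S=187.9200: V=(p*·14.9874+(1−p*)·70.6050)/1.02=21.9638; Δ=(14.9874−70.6050)/(202.9536−118.3896)=-0.6577; B=V−Δ·S=145.5585
Node (0,0) S=174.0000: V=(p*·21.9638+(1−p*)·75.6688)/1.02=28.5534; Δ=(21.9638−75.6688)/(187.9200−109.6200)=-0.6859; B=V−Δ·S=147.8979
Self-financing check: at every node Δ·S+B equals the discounted successor values.

(0,0): Delta=-0.6859 Bond=147.8979
(1,0): Delta=-1.0000 Bond=185.2888
(1,1): Delta=-0.6577 Bond=145.5585
(2,0): Delta=-1.0000 Bond=188.9946
(2,1): Delta=-1.0000 Bond=188.9946
(2,2): Delta=-0.6270 Bond=142.2350
(3,0): Delta=-1.0000 Bond=192.7745
(3,1): Delta=-1.0000 Bond=192.7745
(3,2): Delta=-1.0000 Bond=192.7745
(3,3): Delta=-0.5935 Bond=137.7420
V0=28.5534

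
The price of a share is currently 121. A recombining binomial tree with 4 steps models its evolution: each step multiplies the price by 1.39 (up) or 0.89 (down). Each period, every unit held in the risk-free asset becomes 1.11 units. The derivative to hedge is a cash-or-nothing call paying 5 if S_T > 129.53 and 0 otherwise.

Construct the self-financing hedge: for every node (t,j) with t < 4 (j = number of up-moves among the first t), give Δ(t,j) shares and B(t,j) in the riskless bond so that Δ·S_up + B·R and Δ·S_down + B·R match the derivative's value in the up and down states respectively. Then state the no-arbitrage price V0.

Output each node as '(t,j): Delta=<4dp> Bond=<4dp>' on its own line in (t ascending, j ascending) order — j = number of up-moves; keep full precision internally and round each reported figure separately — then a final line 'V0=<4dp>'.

(0,0): Delta=0.0250 Bond=-1.0751
(1,0): Delta=0.0371 Bond=-2.4992
(1,1): Delta=0.0151 Bond=0.4687
(2,0): Delta=0.0414 Bond=-3.1783
(2,1): Delta=0.0337 Bond=-2.2596
(2,2): Delta=0.0000 Bond=4.0581
(3,0): Delta=0.0000 Bond=0.0000
(3,1): Delta=0.0751 Bond=-8.0180
(3,2): Delta=0.0000 Bond=4.5045
(3,3): Delta=0.0000 Bond=4.5045
V0=1.9517

Under the risk-neutral measure, an up-move has probability p* = (R−d)/(u−d) = 0.4400 and values discount at R = 1.11.
Terminal values V(4,·): V(4,0)=0.0000, V(4,1)=0.0000, V(4,2)=5.0000, V(4,3)=5.0000, V(4,4)=5.0000
  t=3,j=0: stock 85.3012 → up 118.5687 (V=0.0000), down 75.9181 (V=0.0000). Price 0.0000; hedge Δ=0.0000, bond B=0.0000.
  t=3,j=1: stock 133.2233 → up 185.1804 (V=5.0000), down 118.5687 (V=0.0000). Price 1.9820; hedge Δ=0.0751, bond B=-8.0180.
  t=3,j=2: stock 208.0678 → up 289.2143 (V=5.0000), down 185.1804 (V=5.0000). Price 4.5045; hedge Δ=0.0000, bond B=4.5045.
  t=3,j=3: stock 324.9599 → up 451.6943 (V=5.0000), down 289.2143 (V=5.0000). Price 4.5045; hedge Δ=0.0000, bond B=4.5045.
  t=2,j=0: stock 95.8441 → up 133.2233 (V=1.9820), down 85.3012 (V=0.0000). Price 0.7857; hedge Δ=0.0414, bond B=-3.1783.
  t=2,j=1: stock 149.6891 → up 208.0678 (V=4.5045), down 133.2233 (V=1.9820). Price 2.7855; hedge Δ=0.0337, bond B=-2.2596.
  t=2,j=2: stock 233.7841 → up 324.9599 (V=4.5045), down 208.0678 (V=4.5045). Price 4.0581; hedge Δ=0.0000, bond B=4.0581.
  t=1,j=0: stock 107.6900 → up 149.6891 (V=2.7855), down 95.8441 (V=0.7857). Price 1.5005; hedge Δ=0.0371, bond B=-2.4992.
  t=1,j=1: stock 168.1900 → up 233.7841 (V=4.0581), down 149.6891 (V=2.7855). Price 3.0139; hedge Δ=0.0151, bond B=0.4687.
  t=0,j=0: stock 121.0000 → up 168.1900 (V=3.0139), down 107.6900 (V=1.5005). Price 1.9517; hedge Δ=0.0250, bond B=-1.0751.
Root portfolio cost Δ·121+B reproduces V0=1.9517.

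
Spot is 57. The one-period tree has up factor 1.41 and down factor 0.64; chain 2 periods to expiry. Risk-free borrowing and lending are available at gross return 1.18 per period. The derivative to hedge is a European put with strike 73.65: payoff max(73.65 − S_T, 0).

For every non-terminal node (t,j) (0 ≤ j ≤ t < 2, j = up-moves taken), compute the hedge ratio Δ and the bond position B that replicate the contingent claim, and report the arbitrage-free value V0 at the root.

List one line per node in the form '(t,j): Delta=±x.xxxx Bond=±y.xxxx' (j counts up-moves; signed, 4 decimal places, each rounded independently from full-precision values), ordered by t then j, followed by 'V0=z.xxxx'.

(0,0): Delta=-0.4628 Bond=36.2866
(1,0): Delta=-1.0000 Bond=62.4153
(1,1): Delta=-0.3589 Bond=34.4713
V0=9.9070

Since d<R<u, set p* = (R−d)/(u−d) = 0.7013; price each node as the discounted p*-expectation of its children.
Terminal payoffs: V(2,0)=50.3028, V(2,1)=22.2132, V(2,2)=0.0000
  t=1,j=0: stock 36.4800 → up 51.4368 (V=22.2132), down 23.3472 (V=50.3028). Price 25.9353; hedge Δ=-1.0000, bond B=62.4153.
  t=1,j=1: stock 80.3700 → up 113.3217 (V=0.0000), down 51.4368 (V=22.2132). Price 5.6230; hedge Δ=-0.3589, bond B=34.4713.
  t=0,j=0: stock 57.0000 → up 80.3700 (V=5.6230), down 36.4800 (V=25.9353). Price 9.9070; hedge Δ=-0.4628, bond B=36.2866.
Self-financing check: at every node Δ·S+B equals the discounted successor values.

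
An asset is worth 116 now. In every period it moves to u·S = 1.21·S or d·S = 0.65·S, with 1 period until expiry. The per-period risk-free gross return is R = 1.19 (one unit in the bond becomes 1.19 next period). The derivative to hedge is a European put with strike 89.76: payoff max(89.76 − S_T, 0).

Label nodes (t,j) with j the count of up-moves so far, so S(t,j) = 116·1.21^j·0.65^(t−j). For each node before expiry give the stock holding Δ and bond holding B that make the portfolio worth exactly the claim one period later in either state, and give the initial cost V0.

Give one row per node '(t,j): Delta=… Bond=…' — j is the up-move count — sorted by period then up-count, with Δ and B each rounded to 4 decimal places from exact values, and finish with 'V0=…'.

Since d<R<u, set p* = (R−d)/(u−d) = 0.9643; price each node as the discounted p*-expectation of its children.
At expiry t=1: V(1,0)=14.3600, V(1,1)=0.0000
Node (0,0) S=116.0000: V=(p*·0.0000+(1−p*)·14.3600)/1.19=0.4310; Δ=(0.0000−14.3600)/(140.3600−75.4000)=-0.2211; B=V−Δ·S=26.0738
The time-0 hedge costs 0.4310, which is the no-arbitrage price.

(0,0): Delta=-0.2211 Bond=26.0738
V0=0.4310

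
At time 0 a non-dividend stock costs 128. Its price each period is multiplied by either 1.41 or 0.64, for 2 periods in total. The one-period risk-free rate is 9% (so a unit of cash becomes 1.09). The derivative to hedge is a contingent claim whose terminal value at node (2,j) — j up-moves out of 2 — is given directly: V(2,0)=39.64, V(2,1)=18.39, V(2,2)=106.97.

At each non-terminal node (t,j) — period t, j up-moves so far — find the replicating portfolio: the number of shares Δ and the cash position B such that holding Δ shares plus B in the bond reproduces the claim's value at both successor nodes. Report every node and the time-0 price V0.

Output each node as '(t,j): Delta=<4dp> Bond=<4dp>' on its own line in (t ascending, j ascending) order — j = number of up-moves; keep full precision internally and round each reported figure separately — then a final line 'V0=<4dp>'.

Under the risk-neutral measure, an up-move has probability p* = (R−d)/(u−d) = 0.5844 and values discount at R = 1.09.
Terminal payoffs: V(2,0)=39.6400, V(2,1)=18.3900, V(2,2)=106.9700
Node (1,0) S=81.9200: V=(p*·18.3900+(1−p*)·39.6400)/1.09=24.9735; Δ=(18.3900−39.6400)/(115.5072−52.4288)=-0.3369; B=V−Δ·S=52.5710
Node (1,1) S=180.4800: V=(p*·106.9700+(1−p*)·18.3900)/1.09=64.3647; Δ=(106.9700−18.3900)/(254.4768−115.5072)=0.6374; B=V−Δ·S=-50.6743
Node (0,0) S=128.0000: V=(p*·64.3647+(1−p*)·24.9735)/1.09=44.0315; Δ=(64.3647−24.9735)/(180.4800−81.9200)=0.3997; B=V−Δ·S=-7.1258
Each (Δ,B) replicates both successor values, so the strategy is self-financing and V0 is arbitrage-free.

(0,0): Delta=0.3997 Bond=-7.1258
(1,0): Delta=-0.3369 Bond=52.5710
(1,1): Delta=0.6374 Bond=-50.6743
V0=44.0315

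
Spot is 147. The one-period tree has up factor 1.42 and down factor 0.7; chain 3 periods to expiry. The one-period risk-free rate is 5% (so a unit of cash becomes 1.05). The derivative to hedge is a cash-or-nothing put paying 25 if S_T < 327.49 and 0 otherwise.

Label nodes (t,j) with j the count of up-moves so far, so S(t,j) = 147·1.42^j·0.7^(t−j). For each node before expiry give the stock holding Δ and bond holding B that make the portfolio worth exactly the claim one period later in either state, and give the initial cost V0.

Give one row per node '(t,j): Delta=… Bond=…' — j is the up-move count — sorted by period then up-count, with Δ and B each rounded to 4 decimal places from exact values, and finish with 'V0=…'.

(0,0): Delta=-0.0506 Bond=26.5574
(1,0): Delta=0.0000 Bond=22.6757
(1,1): Delta=-0.0770 Bond=33.3925
(2,0): Delta=0.0000 Bond=23.8095
(2,1): Delta=0.0000 Bond=23.8095
(2,2): Delta=-0.1171 Bond=46.9577
V0=19.1152

The replicating-portfolio and risk-neutral prices coincide; use p* = (1.05−0.7)/(1.42−0.7) = 0.4861 for the latter.
Terminal payoffs: V(3,0)=25.0000, V(3,1)=25.0000, V(3,2)=25.0000, V(3,3)=0.0000
Node (2,0) S=72.0300: V=(p*·25.0000+(1−p*)·25.0000)/1.05=23.8095; Δ=(25.0000−25.0000)/(102.2826−50.4210)=0.0000; B=V−Δ·S=23.8095
Node (2,1) S=146.1180: V=(p*·25.0000+(1−p*)·25.0000)/1.05=23.8095; Δ=(25.0000−25.0000)/(207.4876−102.2826)=0.0000; B=V−Δ·S=23.8095
Node (2,2) S=296.4108: V=(p*·0.0000+(1−p*)·25.0000)/1.05=12.2354; Δ=(0.0000−25.0000)/(420.9033−207.4876)=-0.1171; B=V−Δ·S=46.9577
Node (1,0) S=102.9000: V=(p*·23.8095+(1−p*)·23.8095)/1.05=22.6757; Δ=(23.8095−23.8095)/(146.1180−72.0300)=0.0000; B=V−Δ·S=22.6757
Node (1,1) S=208.7400: V=(p*·12.2354+(1−p*)·23.8095)/1.05=17.3174; Δ=(12.2354−23.8095)/(296.4108−146.1180)=-0.0770; B=V−Δ·S=33.3925
Node (0,0) S=147.0000: V=(p*·17.3174+(1−p*)·22.6757)/1.05=19.1152; Δ=(17.3174−22.6757)/(208.7400−102.9000)=-0.0506; B=V−Δ·S=26.5574
Each (Δ,B) replicates both successor values, so the strategy is self-financing and V0 is arbitrage-free.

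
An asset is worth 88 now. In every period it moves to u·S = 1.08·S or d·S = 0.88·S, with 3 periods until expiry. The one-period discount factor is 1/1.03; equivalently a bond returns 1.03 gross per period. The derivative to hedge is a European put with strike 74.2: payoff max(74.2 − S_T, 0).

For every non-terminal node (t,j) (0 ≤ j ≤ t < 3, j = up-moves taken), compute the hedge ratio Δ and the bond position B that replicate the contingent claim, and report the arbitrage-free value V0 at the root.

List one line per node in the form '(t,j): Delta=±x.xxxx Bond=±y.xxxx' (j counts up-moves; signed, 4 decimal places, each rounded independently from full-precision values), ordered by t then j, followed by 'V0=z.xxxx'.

Under the risk-neutral measure, an up-move has probability p* = (R−d)/(u−d) = 0.7500 and values discount at R = 1.03.
Terminal values V(3,·): V(3,0)=14.2305, V(3,1)=0.6010, V(3,2)=0.0000, V(3,3)=0.0000
(2,0): S=68.1472. Δ = (V_up−V_dn)/(S_up−S_dn) = (0.6010−14.2305)/(73.5990−59.9695) = -1.0000. V = [p*·0.6010 + (1−p*)·14.2305]/1.03 = 3.8916. B = V − Δ·S = 72.0388.
(2,1): S=83.6352. Δ = (V_up−V_dn)/(S_up−S_dn) = (0.0000−0.6010)/(90.3260−73.5990) = -0.0359. V = [p*·0.0000 + (1−p*)·0.6010]/1.03 = 0.1459. B = V − Δ·S = 3.1510.
(2,2): S=102.6432. Δ = (V_up−V_dn)/(S_up−S_dn) = (0.0000−0.0000)/(110.8547−90.3260) = 0.0000. V = [p*·0.0000 + (1−p*)·0.0000]/1.03 = 0.0000. B = V − Δ·S = 0.0000.
(1,0): S=77.4400. Δ = (V_up−V_dn)/(S_up−S_dn) = (0.1459−3.8916)/(83.6352−68.1472) = -0.2418. V = [p*·0.1459 + (1−p*)·3.8916]/1.03 = 1.0508. B = V − Δ·S = 19.7796.
(1,1): S=95.0400. Δ = (V_up−V_dn)/(S_up−S_dn) = (0.0000−0.1459)/(102.6432−83.6352) = -0.0077. V = [p*·0.0000 + (1−p*)·0.1459]/1.03 = 0.0354. B = V − Δ·S = 0.7648.
(0,0): S=88.0000. Δ = (V_up−V_dn)/(S_up−S_dn) = (0.0354−1.0508)/(95.0400−77.4400) = -0.0577. V = [p*·0.0354 + (1−p*)·1.0508]/1.03 = 0.2808. B = V − Δ·S = 5.3578.
The time-0 hedge costs 0.2808, which is the no-arbitrage price.

(0,0): Delta=-0.0577 Bond=5.3578
(1,0): Delta=-0.2418 Bond=19.7796
(1,1): Delta=-0.0077 Bond=0.7648
(2,0): Delta=-1.0000 Bond=72.0388
(2,1): Delta=-0.0359 Bond=3.1510
(2,2): Delta=0.0000 Bond=0.0000
V0=0.2808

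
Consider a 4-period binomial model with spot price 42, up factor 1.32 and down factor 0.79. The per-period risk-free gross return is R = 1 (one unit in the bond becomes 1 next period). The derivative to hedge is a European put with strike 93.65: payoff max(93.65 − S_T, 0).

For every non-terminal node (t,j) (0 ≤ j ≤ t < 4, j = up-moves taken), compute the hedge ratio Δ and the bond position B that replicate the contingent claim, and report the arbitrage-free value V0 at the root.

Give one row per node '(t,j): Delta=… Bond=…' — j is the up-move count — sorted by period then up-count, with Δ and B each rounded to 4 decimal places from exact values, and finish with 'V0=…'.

(0,0): Delta=-0.9054 Bond=90.5104
(1,0): Delta=-1.0000 Bond=93.6500
(1,1): Delta=-0.8191 Bond=85.7263
(2,0): Delta=-1.0000 Bond=93.6500
(2,1): Delta=-1.0000 Bond=93.6500
(2,2): Delta=-0.6541 Bond=73.6521
(3,0): Delta=-1.0000 Bond=93.6500
(3,1): Delta=-1.0000 Bond=93.6500
(3,2): Delta=-1.0000 Bond=93.6500
(3,3): Delta=-0.3386 Bond=43.1791
V0=52.4846

The replicating-portfolio and risk-neutral prices coincide; use p* = (1−0.79)/(1.32−0.79) = 0.3962 for the latter.
Terminal values V(4,·): V(4,0)=77.2910, V(4,1)=66.3159, V(4,2)=47.9779, V(4,3)=17.3371, V(4,4)=0.0000
  t=3,j=0: stock 20.7076 → up 27.3341 (V=66.3159), down 16.3590 (V=77.2910). Price 72.9424; hedge Δ=-1.0000, bond B=93.6500.
  t=3,j=1: stock 34.6001 → up 45.6721 (V=47.9779), down 27.3341 (V=66.3159). Price 59.0499; hedge Δ=-1.0000, bond B=93.6500.
  t=3,j=2: stock 57.8128 → up 76.3129 (V=17.3371), down 45.6721 (V=47.9779). Price 35.8372; hedge Δ=-1.0000, bond B=93.6500.
  t=3,j=3: stock 96.5987 → up 127.5102 (V=0.0000), down 76.3129 (V=17.3371). Price 10.4677; hedge Δ=-0.3386, bond B=43.1791.
  t=2,j=0: stock 26.2122 → up 34.6001 (V=59.0499), down 20.7076 (V=72.9424). Price 67.4378; hedge Δ=-1.0000, bond B=93.6500.
  t=2,j=1: stock 43.7976 → up 57.8128 (V=35.8372), down 34.6001 (V=59.0499). Price 49.8524; hedge Δ=-1.0000, bond B=93.6500.
  t=2,j=2: stock 73.1808 → up 96.5987 (V=10.4677), down 57.8128 (V=35.8372). Price 25.7851; hedge Δ=-0.6541, bond B=73.6521.
  t=1,j=0: stock 33.1800 → up 43.7976 (V=49.8524), down 26.2122 (V=67.4378). Price 60.4700; hedge Δ=-1.0000, bond B=93.6500.
  t=1,j=1: stock 55.4400 → up 73.1808 (V=25.7851), down 43.7976 (V=49.8524). Price 40.3163; hedge Δ=-0.8191, bond B=85.7263.
  t=0,j=0: stock 42.0000 → up 55.4400 (V=40.3163), down 33.1800 (V=60.4700). Price 52.4846; hedge Δ=-0.9054, bond B=90.5104.
Root portfolio cost Δ·42+B reproduces V0=52.4846.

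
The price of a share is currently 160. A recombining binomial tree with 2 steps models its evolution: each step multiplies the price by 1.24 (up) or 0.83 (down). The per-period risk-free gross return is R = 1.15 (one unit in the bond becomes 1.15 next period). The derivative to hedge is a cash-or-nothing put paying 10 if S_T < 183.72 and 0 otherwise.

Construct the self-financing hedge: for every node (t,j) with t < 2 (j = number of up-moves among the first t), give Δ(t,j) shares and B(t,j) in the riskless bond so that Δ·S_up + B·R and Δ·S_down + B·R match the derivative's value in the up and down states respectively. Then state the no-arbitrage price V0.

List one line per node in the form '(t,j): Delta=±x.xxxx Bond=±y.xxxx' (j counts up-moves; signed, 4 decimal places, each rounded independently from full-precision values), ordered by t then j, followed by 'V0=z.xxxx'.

(0,0): Delta=-0.1035 Bond=19.5086
(1,0): Delta=0.0000 Bond=8.6957
(1,1): Delta=-0.1229 Bond=26.2990
V0=2.9553

Under the risk-neutral measure, an up-move has probability p* = (R−d)/(u−d) = 0.7805 and values discount at R = 1.15.
Terminal values V(2,·): V(2,0)=10.0000, V(2,1)=10.0000, V(2,2)=0.0000
(1,0): S=132.8000. Δ = (V_up−V_dn)/(S_up−S_dn) = (10.0000−10.0000)/(164.6720−110.2240) = 0.0000. V = [p*·10.0000 + (1−p*)·10.0000]/1.15 = 8.6957. B = V − Δ·S = 8.6957.
(1,1): S=198.4000. Δ = (V_up−V_dn)/(S_up−S_dn) = (0.0000−10.0000)/(246.0160−164.6720) = -0.1229. V = [p*·0.0000 + (1−p*)·10.0000]/1.15 = 1.9088. B = V − Δ·S = 26.2990.
(0,0): S=160.0000. Δ = (V_up−V_dn)/(S_up−S_dn) = (1.9088−8.6957)/(198.4000−132.8000) = -0.1035. V = [p*·1.9088 + (1−p*)·8.6957]/1.15 = 2.9553. B = V − Δ·S = 19.5086.
Root portfolio cost Δ·160+B reproduces V0=2.9553.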